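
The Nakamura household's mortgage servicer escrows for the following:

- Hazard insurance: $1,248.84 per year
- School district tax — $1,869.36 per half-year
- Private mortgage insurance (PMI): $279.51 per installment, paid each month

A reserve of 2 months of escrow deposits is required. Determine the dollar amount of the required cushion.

Hazard insurance = $1,248.84 annually
School district tax = $1,869.36 × 2 = $3,738.72 annually
Private mortgage insurance (PMI) = $279.51 × 12 = $3,354.12 annually
Total annual escrow = $1,248.84 + $3,738.72 + $3,354.12 = $8,341.68
Monthly = $8,341.68 / 12 = $695.14
Required cushion = 2 × $695.14 = $1,390.28

$1,390.28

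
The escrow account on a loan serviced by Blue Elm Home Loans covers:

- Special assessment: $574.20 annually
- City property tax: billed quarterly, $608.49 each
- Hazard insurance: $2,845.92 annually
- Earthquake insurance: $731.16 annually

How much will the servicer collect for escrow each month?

Special assessment: $574.20 per year
City property tax: $608.49 × 4 = $2,433.96 per year
Hazard insurance: $2,845.92 per year
Earthquake insurance: $731.16 per year
Yearly total = $574.20 + $2,433.96 + $2,845.92 + $731.16 = $6,585.24
Base monthly escrow = $6,585.24 ÷ 12 = $548.77

$548.77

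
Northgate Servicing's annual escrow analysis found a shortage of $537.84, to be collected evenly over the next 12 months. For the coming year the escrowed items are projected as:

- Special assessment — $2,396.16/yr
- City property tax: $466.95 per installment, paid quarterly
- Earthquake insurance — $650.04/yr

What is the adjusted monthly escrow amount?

Special assessment: $2,396.16 per year
City property tax: $466.95 × 4 = $1,867.80 per year
Earthquake insurance: $650.04 per year
Annual escrow total = $2,396.16 + $1,867.80 + $650.04 = $4,914.00
Monthly = $4,914.00 / 12 = $409.50
Monthly shortage recovery: $537.84 / 12 = $44.82
New monthly escrow = $409.50 + $44.82 = $454.32

$454.32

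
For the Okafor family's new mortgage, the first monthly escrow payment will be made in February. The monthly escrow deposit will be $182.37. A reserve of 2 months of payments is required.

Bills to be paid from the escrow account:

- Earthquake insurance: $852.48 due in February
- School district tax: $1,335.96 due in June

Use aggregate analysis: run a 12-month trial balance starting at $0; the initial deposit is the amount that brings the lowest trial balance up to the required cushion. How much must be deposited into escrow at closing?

$1,641.33

Cushion = 2 × $182.37 = $364.74
Trial balance (start $0, +$182.37 each month, − disbursements):
  Feb: +$182.37 − $852.48 → -$670.11
  Mar: +$182.37 → -$487.74
  Apr: +$182.37 → -$305.37
  May: +$182.37 → -$123.00
  Jun: +$182.37 − $1,335.96 → -$1,276.59
  Jul: +$182.37 → -$1,094.22
  Aug: +$182.37 → -$911.85
  Sep: +$182.37 → -$729.48
  Oct: +$182.37 → -$547.11
  Nov: +$182.37 → -$364.74
  Dec: +$182.37 → -$182.37
  Jan: +$182.37 → $0.00
Lowest trial balance = -$1,276.59 (Jun)
Initial deposit = cushion − low point = $364.74 − (-$1,276.59) = $1,641.33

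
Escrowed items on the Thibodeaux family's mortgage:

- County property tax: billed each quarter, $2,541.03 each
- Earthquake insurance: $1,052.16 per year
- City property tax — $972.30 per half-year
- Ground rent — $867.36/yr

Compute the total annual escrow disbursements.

$14,028.24

County property tax — $2,541.03 × 4 = $10,164.12
Earthquake insurance — $1,052.16
City property tax — $972.30 × 2 = $1,944.60
Ground rent — $867.36
Total per year = $14,028.24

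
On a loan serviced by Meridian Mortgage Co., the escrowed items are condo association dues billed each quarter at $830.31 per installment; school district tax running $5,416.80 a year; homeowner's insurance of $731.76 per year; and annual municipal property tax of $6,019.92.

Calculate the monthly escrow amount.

$1,290.81

Condo association dues — $830.31 × 4 = $3,321.24/yr
School district tax — $5,416.80/yr
Homeowner's insurance — $731.76/yr
Municipal property tax — $6,019.92/yr
Yearly total = $3,321.24 + $5,416.80 + $731.76 + $6,019.92 = $15,489.72
Monthly escrow = $15,489.72 / 12 = $1,290.81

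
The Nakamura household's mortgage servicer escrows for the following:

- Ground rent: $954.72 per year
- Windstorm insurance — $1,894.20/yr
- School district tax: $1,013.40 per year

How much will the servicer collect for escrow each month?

$321.86

Ground rent: $954.72
Windstorm insurance: $1,894.20
School district tax: $1,013.40
Annual escrow total = $3,862.32
Per month = $3,862.32 / 12 = $321.86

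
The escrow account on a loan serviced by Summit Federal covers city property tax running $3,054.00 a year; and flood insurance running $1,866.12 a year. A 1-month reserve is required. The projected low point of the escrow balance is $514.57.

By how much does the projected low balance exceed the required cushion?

$104.56

City property tax = $3,054.00 annually
Flood insurance = $1,866.12 annually
Total per year = $4,920.12
Monthly escrow = $4,920.12 ÷ 12 = $410.01
Cushion = 1 × $410.01 = $410.01
Excess over cushion: $514.57 − $410.01 = $104.56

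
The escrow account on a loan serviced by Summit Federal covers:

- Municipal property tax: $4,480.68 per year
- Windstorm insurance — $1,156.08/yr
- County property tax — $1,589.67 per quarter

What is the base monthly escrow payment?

Municipal property tax = $4,480.68 annually
Windstorm insurance = $1,156.08 annually
County property tax = $1,589.67 × 4 = $6,358.68 annually
Yearly total = $11,995.44
Per month = $11,995.44 / 12 = $999.62

$999.62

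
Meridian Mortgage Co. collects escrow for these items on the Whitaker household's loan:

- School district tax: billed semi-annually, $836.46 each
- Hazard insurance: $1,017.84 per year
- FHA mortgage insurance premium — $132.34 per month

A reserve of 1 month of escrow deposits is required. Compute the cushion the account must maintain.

$356.57

School district tax — $836.46 × 2 = $1,672.92 per year
Hazard insurance — $1,017.84 per year
FHA mortgage insurance premium — $132.34 × 12 = $1,588.08 per year
Annual escrow total = $1,672.92 + $1,017.84 + $1,588.08 = $4,278.84
Per month = $4,278.84 / 12 = $356.57
Reserve = 1 × $356.57 = $356.57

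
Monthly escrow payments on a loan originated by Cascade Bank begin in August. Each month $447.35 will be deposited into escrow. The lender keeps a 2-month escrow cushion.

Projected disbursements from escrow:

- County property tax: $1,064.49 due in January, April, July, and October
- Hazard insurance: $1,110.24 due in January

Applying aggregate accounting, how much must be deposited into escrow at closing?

Cushion = 2 × $447.35 = $894.70
Trial balance (start $0, +$447.35 each month, − disbursements):
  Aug: +$447.35 → $447.35
  Sep: +$447.35 → $894.70
  Oct: +$447.35 − $1,064.49 → $277.56
  Nov: +$447.35 → $724.91
  Dec: +$447.35 → $1,172.26
  Jan: +$447.35 − $2,174.73 → -$555.12
  Feb: +$447.35 → -$107.77
  Mar: +$447.35 → $339.58
  Apr: +$447.35 − $1,064.49 → -$277.56
  May: +$447.35 → $169.79
  Jun: +$447.35 → $617.14
  Jul: +$447.35 − $1,064.49 → $0.00
Lowest trial balance = -$555.12 (Jan)
Initial deposit = cushion − low point = $894.70 − (-$555.12) = $1,449.82

$1,449.82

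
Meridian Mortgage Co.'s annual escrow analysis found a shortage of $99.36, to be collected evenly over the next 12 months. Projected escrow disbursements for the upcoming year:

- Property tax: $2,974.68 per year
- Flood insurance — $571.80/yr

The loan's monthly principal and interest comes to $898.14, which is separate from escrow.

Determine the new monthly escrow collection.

Property tax — $2,974.68 annually
Flood insurance — $571.80 annually
Annual escrow total = $2,974.68 + $571.80 = $3,546.48
Base monthly escrow = $3,546.48 ÷ 12 = $295.54
Shortage spread = $99.36 ÷ 12 = $8.28/mo
New monthly escrow = $295.54 + $8.28 = $303.82

$303.82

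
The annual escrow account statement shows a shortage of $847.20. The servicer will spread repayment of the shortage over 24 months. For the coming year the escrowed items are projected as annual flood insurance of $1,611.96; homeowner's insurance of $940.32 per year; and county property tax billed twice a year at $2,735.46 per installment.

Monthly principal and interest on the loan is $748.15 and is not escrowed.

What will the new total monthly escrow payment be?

Flood insurance = $1,611.96
Homeowner's insurance = $940.32
County property tax = $2,735.46 × 2 = $5,470.92
Yearly total = $1,611.96 + $940.32 + $5,470.92 = $8,023.20
Per month = $8,023.20 / 12 = $668.60
Shortage per month = $847.20 / 24 = $35.30
New monthly escrow = $668.60 + $35.30 = $703.90

$703.90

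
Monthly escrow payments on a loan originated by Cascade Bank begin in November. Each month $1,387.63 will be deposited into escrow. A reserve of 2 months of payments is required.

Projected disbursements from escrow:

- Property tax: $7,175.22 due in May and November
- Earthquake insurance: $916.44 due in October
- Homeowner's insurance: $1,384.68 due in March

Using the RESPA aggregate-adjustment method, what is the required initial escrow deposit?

$8,796.97

Cushion = 2 × $1,387.63 = $2,775.26
Trial balance (start $0, +$1,387.63 each month, − disbursements):
  Nov: +$1,387.63 − $7,175.22 → -$5,787.59
  Dec: +$1,387.63 → -$4,399.96
  Jan: +$1,387.63 → -$3,012.33
  Feb: +$1,387.63 → -$1,624.70
  Mar: +$1,387.63 − $1,384.68 → -$1,621.75
  Apr: +$1,387.63 → -$234.12
  May: +$1,387.63 − $7,175.22 → -$6,021.71
  Jun: +$1,387.63 → -$4,634.08
  Jul: +$1,387.63 → -$3,246.45
  Aug: +$1,387.63 → -$1,858.82
  Sep: +$1,387.63 → -$471.19
  Oct: +$1,387.63 − $916.44 → $0.00
Lowest trial balance = -$6,021.71 (May)
Initial deposit = cushion − low point = $2,775.26 − (-$6,021.71) = $8,796.97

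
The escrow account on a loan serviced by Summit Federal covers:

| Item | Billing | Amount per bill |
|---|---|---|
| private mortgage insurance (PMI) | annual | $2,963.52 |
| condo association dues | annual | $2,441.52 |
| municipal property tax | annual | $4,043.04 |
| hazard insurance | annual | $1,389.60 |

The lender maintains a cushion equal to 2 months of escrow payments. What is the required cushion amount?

$1,806.28

Private mortgage insurance (PMI) — $2,963.52/yr
Condo association dues — $2,441.52/yr
Municipal property tax — $4,043.04/yr
Hazard insurance — $1,389.60/yr
Yearly total = $2,963.52 + $2,441.52 + $4,043.04 + $1,389.60 = $10,837.68
Base monthly escrow = $10,837.68 ÷ 12 = $903.14
Required cushion = 2 × $903.14 = $1,806.28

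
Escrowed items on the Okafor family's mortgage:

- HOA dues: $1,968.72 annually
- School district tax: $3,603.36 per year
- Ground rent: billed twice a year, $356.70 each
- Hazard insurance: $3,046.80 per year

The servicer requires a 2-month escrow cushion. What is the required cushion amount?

HOA dues — $1,968.72/yr
School district tax — $3,603.36/yr
Ground rent — $356.70 × 2 = $713.40/yr
Hazard insurance — $3,046.80/yr
Yearly total = $1,968.72 + $3,603.36 + $713.40 + $3,046.80 = $9,332.28
Monthly escrow = $9,332.28 / 12 = $777.69
Reserve = 2 × $777.69 = $1,555.38

$1,555.38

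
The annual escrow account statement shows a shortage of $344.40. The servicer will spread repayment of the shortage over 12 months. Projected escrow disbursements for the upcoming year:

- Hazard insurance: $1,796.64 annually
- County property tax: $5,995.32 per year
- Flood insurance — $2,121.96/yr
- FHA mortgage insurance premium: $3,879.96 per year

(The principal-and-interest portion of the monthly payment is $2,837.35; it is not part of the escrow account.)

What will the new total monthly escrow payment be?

Hazard insurance — $1,796.64/yr
County property tax — $5,995.32/yr
Flood insurance — $2,121.96/yr
FHA mortgage insurance premium — $3,879.96/yr
Total annual escrow = $13,793.88
Per month = $13,793.88 ÷ 12 = $1,149.49
Shortage spread = $344.40 / 12 = $28.70/mo
Adjusted monthly = $1,149.49 + $28.70 = $1,178.19

$1,178.19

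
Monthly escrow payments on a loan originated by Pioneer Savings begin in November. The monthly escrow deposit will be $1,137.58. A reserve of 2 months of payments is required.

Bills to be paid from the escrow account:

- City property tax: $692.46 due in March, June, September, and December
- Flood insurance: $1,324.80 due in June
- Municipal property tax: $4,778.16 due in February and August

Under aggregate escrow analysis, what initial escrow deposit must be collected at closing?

Cushion = 2 × $1,137.58 = $2,275.16
Trial balance (start $0, +$1,137.58 each month, − disbursements):
  Nov: +$1,137.58 → $1,137.58
  Dec: +$1,137.58 − $692.46 → $1,582.70
  Jan: +$1,137.58 → $2,720.28
  Feb: +$1,137.58 − $4,778.16 → -$920.30
  Mar: +$1,137.58 − $692.46 → -$475.18
  Apr: +$1,137.58 → $662.40
  May: +$1,137.58 → $1,799.98
  Jun: +$1,137.58 − $2,017.26 → $920.30
  Jul: +$1,137.58 → $2,057.88
  Aug: +$1,137.58 − $4,778.16 → -$1,582.70
  Sep: +$1,137.58 − $692.46 → -$1,137.58
  Oct: +$1,137.58 → $0.00
Lowest trial balance = -$1,582.70 (Aug)
Initial deposit = cushion − low point = $2,275.16 − (-$1,582.70) = $3,857.86

$3,857.86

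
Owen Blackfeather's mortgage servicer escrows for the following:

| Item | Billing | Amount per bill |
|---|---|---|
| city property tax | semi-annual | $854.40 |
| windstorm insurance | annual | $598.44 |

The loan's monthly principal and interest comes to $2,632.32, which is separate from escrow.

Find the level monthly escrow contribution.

$192.27

City property tax = $854.40 × 2 = $1,708.80/yr
Windstorm insurance = $598.44/yr
Yearly total = $2,307.24
Monthly escrow = $2,307.24 ÷ 12 = $192.27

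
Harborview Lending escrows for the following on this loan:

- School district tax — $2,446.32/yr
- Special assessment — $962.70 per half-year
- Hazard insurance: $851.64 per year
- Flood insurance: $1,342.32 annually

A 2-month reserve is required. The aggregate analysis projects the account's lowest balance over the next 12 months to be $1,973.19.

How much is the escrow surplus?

School district tax = $2,446.32/yr
Special assessment = $962.70 × 2 = $1,925.40/yr
Hazard insurance = $851.64/yr
Flood insurance = $1,342.32/yr
Total annual escrow = $6,565.68
Monthly = $6,565.68 / 12 = $547.14
Required cushion = 2 × $547.14 = $1,094.28
Excess over cushion: $1,973.19 − $1,094.28 = $878.91

$878.91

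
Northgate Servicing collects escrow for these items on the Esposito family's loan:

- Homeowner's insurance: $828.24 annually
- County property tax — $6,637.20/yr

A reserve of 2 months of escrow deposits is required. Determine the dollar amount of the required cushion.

$1,244.24

Homeowner's insurance — $828.24/yr
County property tax — $6,637.20/yr
Total per year = $7,465.44
Per month = $7,465.44 / 12 = $622.12
Required cushion = 2 × $622.12 = $1,244.24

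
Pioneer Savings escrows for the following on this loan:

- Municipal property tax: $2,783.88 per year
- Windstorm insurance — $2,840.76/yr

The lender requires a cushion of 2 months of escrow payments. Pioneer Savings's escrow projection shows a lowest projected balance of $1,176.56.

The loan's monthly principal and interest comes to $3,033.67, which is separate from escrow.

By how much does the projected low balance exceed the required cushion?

$239.12

Municipal property tax = $2,783.88/yr
Windstorm insurance = $2,840.76/yr
Annual escrow total = $2,783.88 + $2,840.76 = $5,624.64
Base monthly escrow = $5,624.64 ÷ 12 = $468.72
Cushion = 2 × $468.72 = $937.44
Surplus = $1,176.56 − $937.44 = $239.12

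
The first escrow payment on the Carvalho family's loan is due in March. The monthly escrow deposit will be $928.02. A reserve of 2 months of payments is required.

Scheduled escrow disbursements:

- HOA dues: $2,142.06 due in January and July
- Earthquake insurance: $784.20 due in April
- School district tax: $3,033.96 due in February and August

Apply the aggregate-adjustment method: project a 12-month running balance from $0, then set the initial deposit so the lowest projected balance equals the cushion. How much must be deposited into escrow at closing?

$2,248.14

Cushion = 2 × $928.02 = $1,856.04
Trial balance (start $0, +$928.02 each month, − disbursements):
  Mar: +$928.02 → $928.02
  Apr: +$928.02 − $784.20 → $1,071.84
  May: +$928.02 → $1,999.86
  Jun: +$928.02 → $2,927.88
  Jul: +$928.02 − $2,142.06 → $1,713.84
  Aug: +$928.02 − $3,033.96 → -$392.10
  Sep: +$928.02 → $535.92
  Oct: +$928.02 → $1,463.94
  Nov: +$928.02 → $2,391.96
  Dec: +$928.02 → $3,319.98
  Jan: +$928.02 − $2,142.06 → $2,105.94
  Feb: +$928.02 − $3,033.96 → $0.00
Lowest trial balance = -$392.10 (Aug)
Initial deposit = cushion − low point = $1,856.04 − (-$392.10) = $2,248.14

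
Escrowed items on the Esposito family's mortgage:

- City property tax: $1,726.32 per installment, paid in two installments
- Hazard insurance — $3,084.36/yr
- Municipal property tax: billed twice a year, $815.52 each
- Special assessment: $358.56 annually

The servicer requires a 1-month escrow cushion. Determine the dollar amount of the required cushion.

$710.55

City property tax = $1,726.32 × 2 = $3,452.64 annually
Hazard insurance = $3,084.36 annually
Municipal property tax = $815.52 × 2 = $1,631.04 annually
Special assessment = $358.56 annually
Annual escrow total = $3,452.64 + $3,084.36 + $1,631.04 + $358.56 = $8,526.60
Monthly escrow = $8,526.60 / 12 = $710.55
Reserve = 1 × $710.55 = $710.55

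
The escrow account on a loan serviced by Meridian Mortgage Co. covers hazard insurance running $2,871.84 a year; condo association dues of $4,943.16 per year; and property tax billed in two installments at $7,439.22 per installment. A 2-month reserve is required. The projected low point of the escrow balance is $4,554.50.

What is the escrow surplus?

$772.26

Hazard insurance: $2,871.84 annually
Condo association dues: $4,943.16 annually
Property tax: $7,439.22 × 2 = $14,878.44 annually
Total per year = $22,693.44
Base monthly escrow = $22,693.44 ÷ 12 = $1,891.12
Required reserve = 2 × $1,891.12 = $3,782.24
Surplus = $4,554.50 − $3,782.24 = $772.26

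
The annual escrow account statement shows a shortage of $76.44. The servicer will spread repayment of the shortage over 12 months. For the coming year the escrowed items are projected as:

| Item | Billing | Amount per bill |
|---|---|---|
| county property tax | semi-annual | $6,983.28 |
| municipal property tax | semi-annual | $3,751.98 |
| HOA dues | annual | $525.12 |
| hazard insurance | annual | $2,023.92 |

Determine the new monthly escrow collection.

$2,008.00

County property tax = $6,983.28 × 2 = $13,966.56 annually
Municipal property tax = $3,751.98 × 2 = $7,503.96 annually
HOA dues = $525.12 annually
Hazard insurance = $2,023.92 annually
Yearly total = $13,966.56 + $7,503.96 + $525.12 + $2,023.92 = $24,019.56
Per month = $24,019.56 ÷ 12 = $2,001.63
Monthly shortage recovery: $76.44 ÷ 12 = $6.37
New monthly escrow = $2,001.63 + $6.37 = $2,008.00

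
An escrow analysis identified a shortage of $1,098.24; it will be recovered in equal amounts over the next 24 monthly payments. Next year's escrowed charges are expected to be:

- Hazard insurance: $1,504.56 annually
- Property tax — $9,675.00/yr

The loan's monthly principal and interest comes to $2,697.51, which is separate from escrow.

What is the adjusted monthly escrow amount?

$977.39

Hazard insurance — $1,504.56 annually
Property tax — $9,675.00 annually
Total annual escrow = $11,179.56
Per month = $11,179.56 / 12 = $931.63
Shortage spread = $1,098.24 / 24 = $45.76/mo
New monthly escrow = $931.63 + $45.76 = $977.39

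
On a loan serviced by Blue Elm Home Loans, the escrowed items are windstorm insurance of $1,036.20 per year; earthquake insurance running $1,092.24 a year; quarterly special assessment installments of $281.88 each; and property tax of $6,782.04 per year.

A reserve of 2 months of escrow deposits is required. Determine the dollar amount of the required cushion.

Windstorm insurance — $1,036.20 annually
Earthquake insurance — $1,092.24 annually
Special assessment — $281.88 × 4 = $1,127.52 annually
Property tax — $6,782.04 annually
Annual escrow total = $1,036.20 + $1,092.24 + $1,127.52 + $6,782.04 = $10,038.00
Monthly escrow = $10,038.00 / 12 = $836.50
Cushion = 2 × $836.50 = $1,673.00

$1,673.00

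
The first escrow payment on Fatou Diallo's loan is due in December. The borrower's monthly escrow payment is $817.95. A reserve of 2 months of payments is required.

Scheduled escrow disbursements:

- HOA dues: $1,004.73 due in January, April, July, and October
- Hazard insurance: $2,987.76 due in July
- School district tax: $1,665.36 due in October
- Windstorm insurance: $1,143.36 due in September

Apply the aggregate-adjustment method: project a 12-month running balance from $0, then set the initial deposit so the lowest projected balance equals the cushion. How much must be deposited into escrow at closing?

Cushion = 2 × $817.95 = $1,635.90
Trial balance (start $0, +$817.95 each month, − disbursements):
  Dec: +$817.95 → $817.95
  Jan: +$817.95 − $1,004.73 → $631.17
  Feb: +$817.95 → $1,449.12
  Mar: +$817.95 → $2,267.07
  Apr: +$817.95 − $1,004.73 → $2,080.29
  May: +$817.95 → $2,898.24
  Jun: +$817.95 → $3,716.19
  Jul: +$817.95 − $3,992.49 → $541.65
  Aug: +$817.95 → $1,359.60
  Sep: +$817.95 − $1,143.36 → $1,034.19
  Oct: +$817.95 − $2,670.09 → -$817.95
  Nov: +$817.95 → $0.00
Lowest trial balance = -$817.95 (Oct)
Initial deposit = cushion − low point = $1,635.90 − (-$817.95) = $2,453.85

$2,453.85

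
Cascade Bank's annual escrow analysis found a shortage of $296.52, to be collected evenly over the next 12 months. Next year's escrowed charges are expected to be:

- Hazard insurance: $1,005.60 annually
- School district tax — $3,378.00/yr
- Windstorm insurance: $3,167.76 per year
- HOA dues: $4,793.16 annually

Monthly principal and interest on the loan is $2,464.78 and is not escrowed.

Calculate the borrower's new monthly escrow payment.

$1,053.42

Hazard insurance — $1,005.60 annually
School district tax — $3,378.00 annually
Windstorm insurance — $3,167.76 annually
HOA dues — $4,793.16 annually
Yearly total = $12,344.52
Monthly escrow = $12,344.52 ÷ 12 = $1,028.71
Shortage per month = $296.52 ÷ 12 = $24.71
Adjusted monthly = $1,028.71 + $24.71 = $1,053.42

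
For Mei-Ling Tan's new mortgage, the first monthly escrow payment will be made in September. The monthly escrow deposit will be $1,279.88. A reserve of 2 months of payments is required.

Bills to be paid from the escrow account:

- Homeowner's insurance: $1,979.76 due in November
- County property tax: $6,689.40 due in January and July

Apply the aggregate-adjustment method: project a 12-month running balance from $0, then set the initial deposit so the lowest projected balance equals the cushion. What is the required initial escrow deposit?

$4,829.52

Cushion = 2 × $1,279.88 = $2,559.76
Trial balance (start $0, +$1,279.88 each month, − disbursements):
  Sep: +$1,279.88 → $1,279.88
  Oct: +$1,279.88 → $2,559.76
  Nov: +$1,279.88 − $1,979.76 → $1,859.88
  Dec: +$1,279.88 → $3,139.76
  Jan: +$1,279.88 − $6,689.40 → -$2,269.76
  Feb: +$1,279.88 → -$989.88
  Mar: +$1,279.88 → $290.00
  Apr: +$1,279.88 → $1,569.88
  May: +$1,279.88 → $2,849.76
  Jun: +$1,279.88 → $4,129.64
  Jul: +$1,279.88 − $6,689.40 → -$1,279.88
  Aug: +$1,279.88 → $0.00
Lowest trial balance = -$2,269.76 (Jan)
Initial deposit = cushion − low point = $2,559.76 − (-$2,269.76) = $4,829.52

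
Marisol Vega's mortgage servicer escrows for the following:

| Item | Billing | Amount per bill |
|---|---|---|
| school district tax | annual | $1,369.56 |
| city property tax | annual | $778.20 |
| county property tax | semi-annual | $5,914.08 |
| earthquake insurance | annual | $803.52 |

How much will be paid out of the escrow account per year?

School district tax: $1,369.56 annually
City property tax: $778.20 annually
County property tax: $5,914.08 × 2 = $11,828.16 annually
Earthquake insurance: $803.52 annually
Combined annual = $1,369.56 + $778.20 + $11,828.16 + $803.52 = $14,779.44

$14,779.44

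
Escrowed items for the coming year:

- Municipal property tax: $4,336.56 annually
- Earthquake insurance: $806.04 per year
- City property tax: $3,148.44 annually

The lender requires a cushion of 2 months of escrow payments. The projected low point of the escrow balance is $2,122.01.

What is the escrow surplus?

$740.17

Municipal property tax — $4,336.56/yr
Earthquake insurance — $806.04/yr
City property tax — $3,148.44/yr
Combined annual = $8,291.04
Monthly = $8,291.04 / 12 = $690.92
Cushion = 2 × $690.92 = $1,381.84
Surplus = $2,122.01 − $1,381.84 = $740.17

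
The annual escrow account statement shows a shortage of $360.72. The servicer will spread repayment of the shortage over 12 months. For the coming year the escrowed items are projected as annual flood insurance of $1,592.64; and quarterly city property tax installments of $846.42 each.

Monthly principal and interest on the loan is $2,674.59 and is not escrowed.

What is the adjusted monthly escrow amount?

$444.92

Flood insurance: $1,592.64
City property tax: $846.42 × 4 = $3,385.68
Total per year = $4,978.32
Per month = $4,978.32 ÷ 12 = $414.86
Monthly shortage recovery: $360.72 / 12 = $30.06
Adjusted monthly = $414.86 + $30.06 = $444.92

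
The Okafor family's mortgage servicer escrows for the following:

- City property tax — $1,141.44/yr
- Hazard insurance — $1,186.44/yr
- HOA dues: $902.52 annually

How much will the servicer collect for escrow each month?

City property tax — $1,141.44 annually
Hazard insurance — $1,186.44 annually
HOA dues — $902.52 annually
Total annual escrow = $1,141.44 + $1,186.44 + $902.52 = $3,230.40
Base monthly escrow = $3,230.40 ÷ 12 = $269.20

$269.20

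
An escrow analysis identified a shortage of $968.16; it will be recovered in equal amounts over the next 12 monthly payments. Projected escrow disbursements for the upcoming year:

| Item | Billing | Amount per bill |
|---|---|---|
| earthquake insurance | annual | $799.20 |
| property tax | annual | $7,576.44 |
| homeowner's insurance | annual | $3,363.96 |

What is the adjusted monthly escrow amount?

Earthquake insurance = $799.20 annually
Property tax = $7,576.44 annually
Homeowner's insurance = $3,363.96 annually
Total annual escrow = $799.20 + $7,576.44 + $3,363.96 = $11,739.60
Per month = $11,739.60 / 12 = $978.30
Monthly shortage recovery: $968.16 / 12 = $80.68
New monthly escrow = $978.30 + $80.68 = $1,058.98

$1,058.98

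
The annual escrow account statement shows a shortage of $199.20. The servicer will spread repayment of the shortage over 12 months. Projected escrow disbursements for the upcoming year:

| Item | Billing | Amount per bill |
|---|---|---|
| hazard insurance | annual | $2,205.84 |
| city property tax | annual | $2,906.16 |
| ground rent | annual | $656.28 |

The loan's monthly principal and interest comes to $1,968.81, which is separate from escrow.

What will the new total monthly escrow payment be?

Hazard insurance: $2,205.84/yr
City property tax: $2,906.16/yr
Ground rent: $656.28/yr
Annual escrow total = $5,768.28
Base monthly escrow = $5,768.28 / 12 = $480.69
Monthly shortage recovery: $199.20 ÷ 12 = $16.60
New monthly escrow = $480.69 + $16.60 = $497.29

$497.29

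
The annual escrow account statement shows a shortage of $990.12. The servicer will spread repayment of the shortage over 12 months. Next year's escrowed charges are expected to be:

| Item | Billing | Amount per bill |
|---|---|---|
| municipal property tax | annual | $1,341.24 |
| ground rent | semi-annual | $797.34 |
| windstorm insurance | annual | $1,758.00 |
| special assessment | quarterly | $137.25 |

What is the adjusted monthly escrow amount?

$519.42

Municipal property tax — $1,341.24 annually
Ground rent — $797.34 × 2 = $1,594.68 annually
Windstorm insurance — $1,758.00 annually
Special assessment — $137.25 × 4 = $549.00 annually
Combined annual = $1,341.24 + $1,594.68 + $1,758.00 + $549.00 = $5,242.92
Base monthly escrow = $5,242.92 ÷ 12 = $436.91
Shortage spread = $990.12 / 12 = $82.51/mo
New monthly escrow = $436.91 + $82.51 = $519.42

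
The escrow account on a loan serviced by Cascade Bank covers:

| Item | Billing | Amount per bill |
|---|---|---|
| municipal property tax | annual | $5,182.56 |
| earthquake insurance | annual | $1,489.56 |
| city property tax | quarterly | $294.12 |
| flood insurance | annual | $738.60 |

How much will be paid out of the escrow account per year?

Municipal property tax — $5,182.56
Earthquake insurance — $1,489.56
City property tax — $294.12 × 4 = $1,176.48
Flood insurance — $738.60
Combined annual = $5,182.56 + $1,489.56 + $1,176.48 + $738.60 = $8,587.20

$8,587.20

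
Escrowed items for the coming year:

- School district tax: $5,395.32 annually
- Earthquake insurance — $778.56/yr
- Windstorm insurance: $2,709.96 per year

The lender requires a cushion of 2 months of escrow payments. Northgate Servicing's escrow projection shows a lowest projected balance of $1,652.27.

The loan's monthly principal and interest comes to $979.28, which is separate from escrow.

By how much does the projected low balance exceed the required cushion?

$171.63

School district tax — $5,395.32/yr
Earthquake insurance — $778.56/yr
Windstorm insurance — $2,709.96/yr
Combined annual = $5,395.32 + $778.56 + $2,709.96 = $8,883.84
Per month = $8,883.84 / 12 = $740.32
Required reserve = 2 × $740.32 = $1,480.64
Excess over cushion: $1,652.27 − $1,480.64 = $171.63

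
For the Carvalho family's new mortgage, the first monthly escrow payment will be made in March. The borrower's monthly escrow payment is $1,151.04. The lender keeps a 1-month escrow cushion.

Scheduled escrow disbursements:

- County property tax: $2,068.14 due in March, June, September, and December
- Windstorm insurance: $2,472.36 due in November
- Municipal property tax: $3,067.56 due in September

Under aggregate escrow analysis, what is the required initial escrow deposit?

Cushion = 1 × $1,151.04 = $1,151.04
Trial balance (start $0, +$1,151.04 each month, − disbursements):
  Mar: +$1,151.04 − $2,068.14 → -$917.10
  Apr: +$1,151.04 → $233.94
  May: +$1,151.04 → $1,384.98
  Jun: +$1,151.04 − $2,068.14 → $467.88
  Jul: +$1,151.04 → $1,618.92
  Aug: +$1,151.04 → $2,769.96
  Sep: +$1,151.04 − $5,135.70 → -$1,214.70
  Oct: +$1,151.04 → -$63.66
  Nov: +$1,151.04 − $2,472.36 → -$1,384.98
  Dec: +$1,151.04 − $2,068.14 → -$2,302.08
  Jan: +$1,151.04 → -$1,151.04
  Feb: +$1,151.04 → $0.00
Lowest trial balance = -$2,302.08 (Dec)
Initial deposit = cushion − low point = $1,151.04 − (-$2,302.08) = $3,453.12

$3,453.12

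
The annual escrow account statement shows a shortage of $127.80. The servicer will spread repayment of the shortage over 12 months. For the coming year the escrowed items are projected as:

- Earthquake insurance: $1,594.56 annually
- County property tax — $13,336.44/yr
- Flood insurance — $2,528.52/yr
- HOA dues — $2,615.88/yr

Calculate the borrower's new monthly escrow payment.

Earthquake insurance = $1,594.56/yr
County property tax = $13,336.44/yr
Flood insurance = $2,528.52/yr
HOA dues = $2,615.88/yr
Yearly total = $1,594.56 + $13,336.44 + $2,528.52 + $2,615.88 = $20,075.40
Base monthly escrow = $20,075.40 / 12 = $1,672.95
Monthly shortage recovery: $127.80 / 12 = $10.65
New monthly escrow = $1,672.95 + $10.65 = $1,683.60

$1,683.60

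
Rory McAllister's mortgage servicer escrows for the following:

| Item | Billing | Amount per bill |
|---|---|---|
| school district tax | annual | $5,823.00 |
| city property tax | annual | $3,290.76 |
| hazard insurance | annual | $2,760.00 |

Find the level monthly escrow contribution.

School district tax = $5,823.00/yr
City property tax = $3,290.76/yr
Hazard insurance = $2,760.00/yr
Combined annual = $5,823.00 + $3,290.76 + $2,760.00 = $11,873.76
Monthly escrow = $11,873.76 / 12 = $989.48

$989.48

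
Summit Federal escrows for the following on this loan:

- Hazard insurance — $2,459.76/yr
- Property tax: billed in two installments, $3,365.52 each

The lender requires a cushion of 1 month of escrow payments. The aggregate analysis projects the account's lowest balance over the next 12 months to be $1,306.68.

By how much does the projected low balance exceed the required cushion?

Hazard insurance: $2,459.76/yr
Property tax: $3,365.52 × 2 = $6,731.04/yr
Total annual escrow = $9,190.80
Monthly escrow = $9,190.80 ÷ 12 = $765.90
Cushion = 1 × $765.90 = $765.90
Excess over cushion: $1,306.68 − $765.90 = $540.78

$540.78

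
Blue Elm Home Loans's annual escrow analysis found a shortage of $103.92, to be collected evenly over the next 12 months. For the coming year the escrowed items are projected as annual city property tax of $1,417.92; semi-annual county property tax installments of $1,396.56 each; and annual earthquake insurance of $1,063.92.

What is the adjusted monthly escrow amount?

City property tax — $1,417.92/yr
County property tax — $1,396.56 × 2 = $2,793.12/yr
Earthquake insurance — $1,063.92/yr
Annual escrow total = $1,417.92 + $2,793.12 + $1,063.92 = $5,274.96
Per month = $5,274.96 ÷ 12 = $439.58
Shortage spread = $103.92 / 12 = $8.66/mo
New monthly escrow = $439.58 + $8.66 = $448.24

$448.24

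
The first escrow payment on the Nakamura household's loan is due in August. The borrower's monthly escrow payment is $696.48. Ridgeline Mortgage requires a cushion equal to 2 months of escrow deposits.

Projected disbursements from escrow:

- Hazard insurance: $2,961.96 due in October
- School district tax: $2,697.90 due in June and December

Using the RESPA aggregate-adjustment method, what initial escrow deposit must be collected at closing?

$3,570.42

Cushion = 2 × $696.48 = $1,392.96
Trial balance (start $0, +$696.48 each month, − disbursements):
  Aug: +$696.48 → $696.48
  Sep: +$696.48 → $1,392.96
  Oct: +$696.48 − $2,961.96 → -$872.52
  Nov: +$696.48 → -$176.04
  Dec: +$696.48 − $2,697.90 → -$2,177.46
  Jan: +$696.48 → -$1,480.98
  Feb: +$696.48 → -$784.50
  Mar: +$696.48 → -$88.02
  Apr: +$696.48 → $608.46
  May: +$696.48 → $1,304.94
  Jun: +$696.48 − $2,697.90 → -$696.48
  Jul: +$696.48 → $0.00
Lowest trial balance = -$2,177.46 (Dec)
Initial deposit = cushion − low point = $1,392.96 − (-$2,177.46) = $3,570.42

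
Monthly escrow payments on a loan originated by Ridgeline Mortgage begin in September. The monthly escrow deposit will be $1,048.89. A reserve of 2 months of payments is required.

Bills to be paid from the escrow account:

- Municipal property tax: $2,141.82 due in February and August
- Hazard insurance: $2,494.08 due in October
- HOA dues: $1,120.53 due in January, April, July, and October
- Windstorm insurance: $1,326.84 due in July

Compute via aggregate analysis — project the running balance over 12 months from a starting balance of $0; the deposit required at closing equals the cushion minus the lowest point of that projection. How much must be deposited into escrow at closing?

$3,614.61

Cushion = 2 × $1,048.89 = $2,097.78
Trial balance (start $0, +$1,048.89 each month, − disbursements):
  Sep: +$1,048.89 → $1,048.89
  Oct: +$1,048.89 − $3,614.61 → -$1,516.83
  Nov: +$1,048.89 → -$467.94
  Dec: +$1,048.89 → $580.95
  Jan: +$1,048.89 − $1,120.53 → $509.31
  Feb: +$1,048.89 − $2,141.82 → -$583.62
  Mar: +$1,048.89 → $465.27
  Apr: +$1,048.89 − $1,120.53 → $393.63
  May: +$1,048.89 → $1,442.52
  Jun: +$1,048.89 → $2,491.41
  Jul: +$1,048.89 − $2,447.37 → $1,092.93
  Aug: +$1,048.89 − $2,141.82 → $0.00
Lowest trial balance = -$1,516.83 (Oct)
Initial deposit = cushion − low point = $2,097.78 − (-$1,516.83) = $3,614.61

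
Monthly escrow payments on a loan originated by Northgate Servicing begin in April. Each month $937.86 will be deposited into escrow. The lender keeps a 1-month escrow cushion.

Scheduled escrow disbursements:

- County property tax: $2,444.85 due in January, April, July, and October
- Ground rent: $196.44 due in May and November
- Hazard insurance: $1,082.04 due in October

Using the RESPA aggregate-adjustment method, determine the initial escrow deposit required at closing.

Cushion = 1 × $937.86 = $937.86
Trial balance (start $0, +$937.86 each month, − disbursements):
  Apr: +$937.86 − $2,444.85 → -$1,506.99
  May: +$937.86 − $196.44 → -$765.57
  Jun: +$937.86 → $172.29
  Jul: +$937.86 − $2,444.85 → -$1,334.70
  Aug: +$937.86 → -$396.84
  Sep: +$937.86 → $541.02
  Oct: +$937.86 − $3,526.89 → -$2,048.01
  Nov: +$937.86 − $196.44 → -$1,306.59
  Dec: +$937.86 → -$368.73
  Jan: +$937.86 − $2,444.85 → -$1,875.72
  Feb: +$937.86 → -$937.86
  Mar: +$937.86 → $0.00
Lowest trial balance = -$2,048.01 (Oct)
Initial deposit = cushion − low point = $937.86 − (-$2,048.01) = $2,985.87

$2,985.87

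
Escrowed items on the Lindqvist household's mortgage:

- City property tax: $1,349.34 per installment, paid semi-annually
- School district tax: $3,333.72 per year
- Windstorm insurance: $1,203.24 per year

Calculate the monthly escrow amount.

$602.97

City property tax: $1,349.34 × 2 = $2,698.68 annually
School district tax: $3,333.72 annually
Windstorm insurance: $1,203.24 annually
Yearly total = $2,698.68 + $3,333.72 + $1,203.24 = $7,235.64
Per month = $7,235.64 / 12 = $602.97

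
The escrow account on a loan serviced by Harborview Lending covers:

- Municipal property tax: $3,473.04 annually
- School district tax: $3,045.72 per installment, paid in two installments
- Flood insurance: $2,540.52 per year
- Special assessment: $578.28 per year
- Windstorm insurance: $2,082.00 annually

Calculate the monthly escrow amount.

Municipal property tax — $3,473.04 annually
School district tax — $3,045.72 × 2 = $6,091.44 annually
Flood insurance — $2,540.52 annually
Special assessment — $578.28 annually
Windstorm insurance — $2,082.00 annually
Combined annual = $14,765.28
Base monthly escrow = $14,765.28 ÷ 12 = $1,230.44

$1,230.44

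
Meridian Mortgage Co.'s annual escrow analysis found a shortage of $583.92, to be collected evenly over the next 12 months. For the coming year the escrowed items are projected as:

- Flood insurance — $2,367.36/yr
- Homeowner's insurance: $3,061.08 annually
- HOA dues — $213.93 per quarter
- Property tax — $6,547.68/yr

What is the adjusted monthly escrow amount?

$1,117.98

Flood insurance: $2,367.36/yr
Homeowner's insurance: $3,061.08/yr
HOA dues: $213.93 × 4 = $855.72/yr
Property tax: $6,547.68/yr
Yearly total = $12,831.84
Monthly = $12,831.84 / 12 = $1,069.32
Monthly shortage recovery: $583.92 ÷ 12 = $48.66
New monthly escrow = $1,069.32 + $48.66 = $1,117.98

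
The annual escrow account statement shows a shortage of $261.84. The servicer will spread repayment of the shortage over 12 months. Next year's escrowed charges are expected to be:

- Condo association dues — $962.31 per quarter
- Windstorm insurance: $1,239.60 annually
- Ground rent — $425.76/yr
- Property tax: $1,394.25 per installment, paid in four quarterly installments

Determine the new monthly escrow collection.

$946.12

Condo association dues — $962.31 × 4 = $3,849.24 annually
Windstorm insurance — $1,239.60 annually
Ground rent — $425.76 annually
Property tax — $1,394.25 × 4 = $5,577.00 annually
Total per year = $3,849.24 + $1,239.60 + $425.76 + $5,577.00 = $11,091.60
Per month = $11,091.60 / 12 = $924.30
Monthly shortage recovery: $261.84 ÷ 12 = $21.82
New monthly escrow = $924.30 + $21.82 = $946.12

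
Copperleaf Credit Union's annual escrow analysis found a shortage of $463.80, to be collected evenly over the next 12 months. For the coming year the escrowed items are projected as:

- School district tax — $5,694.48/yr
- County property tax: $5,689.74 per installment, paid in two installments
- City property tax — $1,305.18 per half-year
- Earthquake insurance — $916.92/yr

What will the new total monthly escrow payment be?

School district tax: $5,694.48/yr
County property tax: $5,689.74 × 2 = $11,379.48/yr
City property tax: $1,305.18 × 2 = $2,610.36/yr
Earthquake insurance: $916.92/yr
Combined annual = $5,694.48 + $11,379.48 + $2,610.36 + $916.92 = $20,601.24
Base monthly escrow = $20,601.24 / 12 = $1,716.77
Shortage per month = $463.80 / 12 = $38.65
Adjusted monthly = $1,716.77 + $38.65 = $1,755.42

$1,755.42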